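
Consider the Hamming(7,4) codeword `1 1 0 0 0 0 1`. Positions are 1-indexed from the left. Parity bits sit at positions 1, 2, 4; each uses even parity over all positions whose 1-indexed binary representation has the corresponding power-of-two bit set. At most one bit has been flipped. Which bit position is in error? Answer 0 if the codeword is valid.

4

s1: b1⊕b3⊕b5⊕b7 = 1⊕0⊕0⊕1 = 0
s2: b2⊕b3⊕b6⊕b7 = 1⊕0⊕0⊕1 = 0
s4: b4⊕b5⊕b6⊕b7 = 0⊕0⊕0⊕1 = 1
Syndrome (s4...s1) = 100 → position 4.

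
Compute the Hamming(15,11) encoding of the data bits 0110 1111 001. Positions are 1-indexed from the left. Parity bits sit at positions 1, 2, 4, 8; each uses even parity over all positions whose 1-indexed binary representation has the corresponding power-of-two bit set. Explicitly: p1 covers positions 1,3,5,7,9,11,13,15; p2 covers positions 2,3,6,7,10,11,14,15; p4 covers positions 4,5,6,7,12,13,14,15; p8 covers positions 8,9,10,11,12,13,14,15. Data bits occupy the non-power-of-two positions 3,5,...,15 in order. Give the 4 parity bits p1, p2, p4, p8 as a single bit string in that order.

0001

Place data bits at non-power-of-two positions: b3=0, b5=1, b6=1, b7=0, b9=1, b10=1, b11=1, b12=1, b13=0, b14=0, b15=1.
p1 = XOR of data positions {3,5,7,9,11,13,15} = 0⊕1⊕0⊕1⊕1⊕0⊕1 = 0
p2 = XOR of data positions {3,6,7,10,11,14,15} = 0⊕1⊕0⊕1⊕1⊕0⊕1 = 0
p4 = XOR of data positions {5,6,7,12,13,14,15} = 1⊕1⊕0⊕1⊕0⊕0⊕1 = 0
p8 = XOR of data positions {9,10,11,12,13,14,15} = 1⊕1⊕1⊕1⊕0⊕0⊕1 = 1
Parity bits p1,p2,p4,p8 = 0001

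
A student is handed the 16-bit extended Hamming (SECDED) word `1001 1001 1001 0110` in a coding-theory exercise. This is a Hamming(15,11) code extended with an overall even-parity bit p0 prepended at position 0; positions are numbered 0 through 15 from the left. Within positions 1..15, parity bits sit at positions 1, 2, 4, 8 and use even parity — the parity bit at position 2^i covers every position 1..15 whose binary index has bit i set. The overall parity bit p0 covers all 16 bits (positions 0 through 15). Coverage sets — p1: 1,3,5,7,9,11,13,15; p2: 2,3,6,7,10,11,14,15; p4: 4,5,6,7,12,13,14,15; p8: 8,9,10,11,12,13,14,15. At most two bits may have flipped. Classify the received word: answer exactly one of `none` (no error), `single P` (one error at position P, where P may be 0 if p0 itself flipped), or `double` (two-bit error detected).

s1: b1⊕b3⊕b5⊕b7⊕b9⊕b11⊕b13⊕b15 = 0⊕1⊕0⊕1⊕0⊕1⊕1⊕0 = 0
s2: b2⊕b3⊕b6⊕b7⊕b10⊕b11⊕b14⊕b15 = 0⊕1⊕0⊕1⊕0⊕1⊕1⊕0 = 0
s4: b4⊕b5⊕b6⊕b7⊕b12⊕b13⊕b14⊕b15 = 1⊕0⊕0⊕1⊕0⊕1⊕1⊕0 = 0
s8: b8⊕b9⊕b10⊕b11⊕b12⊕b13⊕b14⊕b15 = 1⊕0⊕0⊕1⊕0⊕1⊕1⊕0 = 0
Syndrome (s8...s1) = 0000 → position 0 (no error).
Overall parity (XOR of all 16 bits, including p0): 1⊕0⊕0⊕1⊕1⊕0⊕0⊕1⊕1⊕0⊕0⊕1⊕0⊕1⊕1⊕0 = 0
Overall=0, syndrome position=0 → no error.

none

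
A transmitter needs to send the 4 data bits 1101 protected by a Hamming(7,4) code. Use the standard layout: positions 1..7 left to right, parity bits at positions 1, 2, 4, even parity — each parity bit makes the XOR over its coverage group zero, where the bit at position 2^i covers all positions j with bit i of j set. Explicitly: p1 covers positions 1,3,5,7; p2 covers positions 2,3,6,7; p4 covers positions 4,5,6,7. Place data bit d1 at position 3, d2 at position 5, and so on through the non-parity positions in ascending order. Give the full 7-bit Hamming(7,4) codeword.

Place data bits at non-power-of-two positions: b3=1, b5=1, b6=0, b7=1.
p1 = XOR of data positions {3,5,7} = 1⊕1⊕1 = 1
p2 = XOR of data positions {3,6,7} = 1⊕0⊕1 = 0
p4 = XOR of data positions {5,6,7} = 1⊕0⊕1 = 0
Codeword b1..b7 = 1010101

1010101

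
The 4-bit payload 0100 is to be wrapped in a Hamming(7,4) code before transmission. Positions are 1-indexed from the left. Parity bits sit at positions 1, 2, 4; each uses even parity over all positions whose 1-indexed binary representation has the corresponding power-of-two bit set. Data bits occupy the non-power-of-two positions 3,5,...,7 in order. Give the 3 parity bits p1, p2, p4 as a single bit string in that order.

Place data bits at non-power-of-two positions: b3=0, b5=1, b6=0, b7=0.
p1 = XOR of data positions {3,5,7} = 0⊕1⊕0 = 1
p2 = XOR of data positions {3,6,7} = 0⊕0⊕0 = 0
p4 = XOR of data positions {5,6,7} = 1⊕0⊕0 = 1
Parity bits p1,p2,p4 = 101

101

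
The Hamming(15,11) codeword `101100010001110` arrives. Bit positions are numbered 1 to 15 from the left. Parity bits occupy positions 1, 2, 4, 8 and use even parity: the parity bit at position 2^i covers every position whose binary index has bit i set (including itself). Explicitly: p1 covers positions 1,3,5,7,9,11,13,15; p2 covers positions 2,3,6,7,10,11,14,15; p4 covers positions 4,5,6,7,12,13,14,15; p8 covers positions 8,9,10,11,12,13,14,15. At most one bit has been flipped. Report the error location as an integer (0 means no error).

1

s1: b1⊕b3⊕b5⊕b7⊕b9⊕b11⊕b13⊕b15 = 1⊕1⊕0⊕0⊕0⊕0⊕1⊕0 = 1
s2: b2⊕b3⊕b6⊕b7⊕b10⊕b11⊕b14⊕b15 = 0⊕1⊕0⊕0⊕0⊕0⊕1⊕0 = 0
s4: b4⊕b5⊕b6⊕b7⊕b12⊕b13⊕b14⊕b15 = 1⊕0⊕0⊕0⊕1⊕1⊕1⊕0 = 0
s8: b8⊕b9⊕b10⊕b11⊕b12⊕b13⊕b14⊕b15 = 1⊕0⊕0⊕0⊕1⊕1⊕1⊕0 = 0
Syndrome (s8...s1) = 0001 → position 1.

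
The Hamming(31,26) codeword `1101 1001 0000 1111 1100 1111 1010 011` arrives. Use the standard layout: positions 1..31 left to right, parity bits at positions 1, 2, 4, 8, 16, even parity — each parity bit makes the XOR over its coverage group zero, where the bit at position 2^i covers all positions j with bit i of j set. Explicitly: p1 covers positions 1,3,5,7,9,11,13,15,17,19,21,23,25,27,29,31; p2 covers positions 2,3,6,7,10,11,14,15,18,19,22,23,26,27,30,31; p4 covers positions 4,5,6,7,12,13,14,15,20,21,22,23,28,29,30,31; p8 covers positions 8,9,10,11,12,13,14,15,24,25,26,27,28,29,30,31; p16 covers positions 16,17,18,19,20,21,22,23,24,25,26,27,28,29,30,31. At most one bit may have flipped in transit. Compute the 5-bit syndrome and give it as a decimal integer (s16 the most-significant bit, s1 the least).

s1: b1⊕b3⊕b5⊕b7⊕b9⊕b11⊕b13⊕b15⊕b17⊕b19⊕b21⊕b23⊕b25⊕b27⊕b29⊕b31 = 1⊕0⊕1⊕0⊕0⊕0⊕1⊕1⊕1⊕0⊕1⊕1⊕1⊕1⊕0⊕1 = 0
s2: b2⊕b3⊕b6⊕b7⊕b10⊕b11⊕b14⊕b15⊕b18⊕b19⊕b22⊕b23⊕b26⊕b27⊕b30⊕b31 = 1⊕0⊕0⊕0⊕0⊕0⊕1⊕1⊕1⊕0⊕1⊕1⊕0⊕1⊕1⊕1 = 1
s4: b4⊕b5⊕b6⊕b7⊕b12⊕b13⊕b14⊕b15⊕b20⊕b21⊕b22⊕b23⊕b28⊕b29⊕b30⊕b31 = 1⊕1⊕0⊕0⊕0⊕1⊕1⊕1⊕0⊕1⊕1⊕1⊕0⊕0⊕1⊕1 = 0
s8: b8⊕b9⊕b10⊕b11⊕b12⊕b13⊕b14⊕b15⊕b24⊕b25⊕b26⊕b27⊕b28⊕b29⊕b30⊕b31 = 1⊕0⊕0⊕0⊕0⊕1⊕1⊕1⊕1⊕1⊕0⊕1⊕0⊕0⊕1⊕1 = 1
s16: b16⊕b17⊕b18⊕b19⊕b20⊕b21⊕b22⊕b23⊕b24⊕b25⊕b26⊕b27⊕b28⊕b29⊕b30⊕b31 = 1⊕1⊕1⊕0⊕0⊕1⊕1⊕1⊕1⊕1⊕0⊕1⊕0⊕0⊕1⊕1 = 1
Syndrome (s16...s1) = 11010 → position 26.

26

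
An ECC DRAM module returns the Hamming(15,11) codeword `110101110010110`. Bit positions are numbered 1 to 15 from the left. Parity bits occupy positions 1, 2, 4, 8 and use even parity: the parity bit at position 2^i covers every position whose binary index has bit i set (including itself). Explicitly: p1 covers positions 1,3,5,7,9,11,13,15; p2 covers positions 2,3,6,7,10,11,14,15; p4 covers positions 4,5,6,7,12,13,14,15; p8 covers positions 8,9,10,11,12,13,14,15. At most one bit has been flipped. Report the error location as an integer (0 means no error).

6

s1: b1⊕b3⊕b5⊕b7⊕b9⊕b11⊕b13⊕b15 = 1⊕0⊕0⊕1⊕0⊕1⊕1⊕0 = 0
s2: b2⊕b3⊕b6⊕b7⊕b10⊕b11⊕b14⊕b15 = 1⊕0⊕1⊕1⊕0⊕1⊕1⊕0 = 1
s4: b4⊕b5⊕b6⊕b7⊕b12⊕b13⊕b14⊕b15 = 1⊕0⊕1⊕1⊕0⊕1⊕1⊕0 = 1
s8: b8⊕b9⊕b10⊕b11⊕b12⊕b13⊕b14⊕b15 = 1⊕0⊕0⊕1⊕0⊕1⊕1⊕0 = 0
Syndrome (s8...s1) = 0110 → position 6.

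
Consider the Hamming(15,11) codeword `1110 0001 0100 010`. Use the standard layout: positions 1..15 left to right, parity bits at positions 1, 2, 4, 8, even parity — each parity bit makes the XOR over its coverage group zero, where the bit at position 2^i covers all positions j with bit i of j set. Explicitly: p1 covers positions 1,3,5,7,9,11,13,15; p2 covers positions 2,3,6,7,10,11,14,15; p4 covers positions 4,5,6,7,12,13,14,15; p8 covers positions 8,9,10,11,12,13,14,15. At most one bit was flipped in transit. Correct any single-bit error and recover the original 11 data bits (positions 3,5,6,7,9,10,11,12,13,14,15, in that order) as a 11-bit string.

10000101010

s1: b1⊕b3⊕b5⊕b7⊕b9⊕b11⊕b13⊕b15 = 1⊕1⊕0⊕0⊕0⊕0⊕0⊕0 = 0
s2: b2⊕b3⊕b6⊕b7⊕b10⊕b11⊕b14⊕b15 = 1⊕1⊕0⊕0⊕1⊕0⊕1⊕0 = 0
s4: b4⊕b5⊕b6⊕b7⊕b12⊕b13⊕b14⊕b15 = 0⊕0⊕0⊕0⊕0⊕0⊕1⊕0 = 1
s8: b8⊕b9⊕b10⊕b11⊕b12⊕b13⊕b14⊕b15 = 1⊕0⊕1⊕0⊕0⊕0⊕1⊕0 = 1
Syndrome (s8...s1) = 1100 → position 12.
Flip bit 12: corrected codeword = 111000010101010
Data bits at positions 3,5,6,7,9,10,11,12,13,14,15: 10000101010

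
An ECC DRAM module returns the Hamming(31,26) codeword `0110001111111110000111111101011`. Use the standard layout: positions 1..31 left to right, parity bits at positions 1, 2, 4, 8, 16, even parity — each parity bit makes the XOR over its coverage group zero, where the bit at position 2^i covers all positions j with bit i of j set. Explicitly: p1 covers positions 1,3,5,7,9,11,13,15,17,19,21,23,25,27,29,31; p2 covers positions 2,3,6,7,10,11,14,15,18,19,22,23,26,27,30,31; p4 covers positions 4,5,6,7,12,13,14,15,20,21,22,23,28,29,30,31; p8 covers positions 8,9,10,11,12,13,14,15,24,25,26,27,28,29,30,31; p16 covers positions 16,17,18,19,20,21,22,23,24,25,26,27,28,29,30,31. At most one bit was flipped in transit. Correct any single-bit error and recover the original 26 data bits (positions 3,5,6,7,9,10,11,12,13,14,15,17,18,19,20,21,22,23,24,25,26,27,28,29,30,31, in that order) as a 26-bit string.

s1: b1⊕b3⊕b5⊕b7⊕b9⊕b11⊕b13⊕b15⊕b17⊕b19⊕b21⊕b23⊕b25⊕b27⊕b29⊕b31 = 0⊕1⊕0⊕1⊕1⊕1⊕1⊕1⊕0⊕0⊕1⊕1⊕1⊕0⊕0⊕1 = 0
s2: b2⊕b3⊕b6⊕b7⊕b10⊕b11⊕b14⊕b15⊕b18⊕b19⊕b22⊕b23⊕b26⊕b27⊕b30⊕b31 = 1⊕1⊕0⊕1⊕1⊕1⊕1⊕1⊕0⊕0⊕1⊕1⊕1⊕0⊕1⊕1 = 0
s4: b4⊕b5⊕b6⊕b7⊕b12⊕b13⊕b14⊕b15⊕b20⊕b21⊕b22⊕b23⊕b28⊕b29⊕b30⊕b31 = 0⊕0⊕0⊕1⊕1⊕1⊕1⊕1⊕1⊕1⊕1⊕1⊕1⊕0⊕1⊕1 = 0
s8: b8⊕b9⊕b10⊕b11⊕b12⊕b13⊕b14⊕b15⊕b24⊕b25⊕b26⊕b27⊕b28⊕b29⊕b30⊕b31 = 1⊕1⊕1⊕1⊕1⊕1⊕1⊕1⊕1⊕1⊕1⊕0⊕1⊕0⊕1⊕1 = 0
s16: b16⊕b17⊕b18⊕b19⊕b20⊕b21⊕b22⊕b23⊕b24⊕b25⊕b26⊕b27⊕b28⊕b29⊕b30⊕b31 = 0⊕0⊕0⊕0⊕1⊕1⊕1⊕1⊕1⊕1⊕1⊕0⊕1⊕0⊕1⊕1 = 0
Syndrome (s16...s1) = 00000 → position 0 (no error).
No correction needed.
Data bits at positions 3,5,6,7,9,10,11,12,13,14,15,17,18,19,20,21,22,23,24,25,26,27,28,29,30,31: 10011111111000111111101011

10011111111000111111101011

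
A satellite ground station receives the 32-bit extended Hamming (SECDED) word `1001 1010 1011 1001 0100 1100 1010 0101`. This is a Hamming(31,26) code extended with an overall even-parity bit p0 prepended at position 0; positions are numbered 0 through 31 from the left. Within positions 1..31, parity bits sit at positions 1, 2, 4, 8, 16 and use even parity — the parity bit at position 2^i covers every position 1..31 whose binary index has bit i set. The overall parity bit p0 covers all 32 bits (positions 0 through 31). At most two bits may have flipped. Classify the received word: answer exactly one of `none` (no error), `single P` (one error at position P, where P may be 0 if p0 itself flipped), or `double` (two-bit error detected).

s1: b1⊕b3⊕b5⊕b7⊕b9⊕b11⊕b13⊕b15⊕b17⊕b19⊕b21⊕b23⊕b25⊕b27⊕b29⊕b31 = 0⊕1⊕0⊕0⊕0⊕1⊕0⊕1⊕1⊕0⊕1⊕0⊕0⊕0⊕1⊕1 = 1
s2: b2⊕b3⊕b6⊕b7⊕b10⊕b11⊕b14⊕b15⊕b18⊕b19⊕b22⊕b23⊕b26⊕b27⊕b30⊕b31 = 0⊕1⊕1⊕0⊕1⊕1⊕0⊕1⊕0⊕0⊕0⊕0⊕1⊕0⊕0⊕1 = 1
s4: b4⊕b5⊕b6⊕b7⊕b12⊕b13⊕b14⊕b15⊕b20⊕b21⊕b22⊕b23⊕b28⊕b29⊕b30⊕b31 = 1⊕0⊕1⊕0⊕1⊕0⊕0⊕1⊕1⊕1⊕0⊕0⊕0⊕1⊕0⊕1 = 0
s8: b8⊕b9⊕b10⊕b11⊕b12⊕b13⊕b14⊕b15⊕b24⊕b25⊕b26⊕b27⊕b28⊕b29⊕b30⊕b31 = 1⊕0⊕1⊕1⊕1⊕0⊕0⊕1⊕1⊕0⊕1⊕0⊕0⊕1⊕0⊕1 = 1
s16: b16⊕b17⊕b18⊕b19⊕b20⊕b21⊕b22⊕b23⊕b24⊕b25⊕b26⊕b27⊕b28⊕b29⊕b30⊕b31 = 0⊕1⊕0⊕0⊕1⊕1⊕0⊕0⊕1⊕0⊕1⊕0⊕0⊕1⊕0⊕1 = 1
Syndrome (s16...s1) = 11011 → position 27.
Overall parity (XOR of all 32 bits, including p0): 1⊕0⊕0⊕1⊕1⊕0⊕1⊕0⊕1⊕0⊕1⊕1⊕1⊕0⊕0⊕1⊕0⊕1⊕0⊕0⊕1⊕1⊕0⊕0⊕1⊕0⊕1⊕0⊕0⊕1⊕0⊕1 = 0
Overall=0, syndrome position=27 → double-bit error detected (uncorrectable).

double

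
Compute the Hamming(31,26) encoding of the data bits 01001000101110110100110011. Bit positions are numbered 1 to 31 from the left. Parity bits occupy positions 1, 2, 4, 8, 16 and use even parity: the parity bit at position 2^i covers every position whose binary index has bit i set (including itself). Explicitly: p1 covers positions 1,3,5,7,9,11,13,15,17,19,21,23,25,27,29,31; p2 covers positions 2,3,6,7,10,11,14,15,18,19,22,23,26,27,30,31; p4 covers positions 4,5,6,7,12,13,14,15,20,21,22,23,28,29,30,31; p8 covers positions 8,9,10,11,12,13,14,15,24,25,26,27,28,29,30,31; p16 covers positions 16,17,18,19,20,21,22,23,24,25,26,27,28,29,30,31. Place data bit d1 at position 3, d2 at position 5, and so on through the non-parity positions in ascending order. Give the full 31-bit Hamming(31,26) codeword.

1100100110001011110110100110011

Place data bits at non-power-of-two positions: b3=0, b5=1, b6=0, b7=0, b9=1, b10=0, b11=0, b12=0, b13=1, b14=0, b15=1, b17=1, b18=1, b19=0, b20=1, b21=1, b22=0, b23=1, b24=0, b25=0, b26=1, b27=1, b28=0, b29=0, b30=1, b31=1.
p1 = XOR of data positions {3,5,7,9,11,13,15,17,19,21,23,25,27,29,31} = 0⊕1⊕0⊕1⊕0⊕1⊕1⊕1⊕0⊕1⊕1⊕0⊕1⊕0⊕1 = 1
p2 = XOR of data positions {3,6,7,10,11,14,15,18,19,22,23,26,27,30,31} = 0⊕0⊕0⊕0⊕0⊕0⊕1⊕1⊕0⊕0⊕1⊕1⊕1⊕1⊕1 = 1
p4 = XOR of data positions {5,6,7,12,13,14,15,20,21,22,23,28,29,30,31} = 1⊕0⊕0⊕0⊕1⊕0⊕1⊕1⊕1⊕0⊕1⊕0⊕0⊕1⊕1 = 0
p8 = XOR of data positions {9,10,11,12,13,14,15,24,25,26,27,28,29,30,31} = 1⊕0⊕0⊕0⊕1⊕0⊕1⊕0⊕0⊕1⊕1⊕0⊕0⊕1⊕1 = 1
p16 = XOR of data positions {17,18,19,20,21,22,23,24,25,26,27,28,29,30,31} = 1⊕1⊕0⊕1⊕1⊕0⊕1⊕0⊕0⊕1⊕1⊕0⊕0⊕1⊕1 = 1
Codeword b1..b31 = 1100100110001011110110100110011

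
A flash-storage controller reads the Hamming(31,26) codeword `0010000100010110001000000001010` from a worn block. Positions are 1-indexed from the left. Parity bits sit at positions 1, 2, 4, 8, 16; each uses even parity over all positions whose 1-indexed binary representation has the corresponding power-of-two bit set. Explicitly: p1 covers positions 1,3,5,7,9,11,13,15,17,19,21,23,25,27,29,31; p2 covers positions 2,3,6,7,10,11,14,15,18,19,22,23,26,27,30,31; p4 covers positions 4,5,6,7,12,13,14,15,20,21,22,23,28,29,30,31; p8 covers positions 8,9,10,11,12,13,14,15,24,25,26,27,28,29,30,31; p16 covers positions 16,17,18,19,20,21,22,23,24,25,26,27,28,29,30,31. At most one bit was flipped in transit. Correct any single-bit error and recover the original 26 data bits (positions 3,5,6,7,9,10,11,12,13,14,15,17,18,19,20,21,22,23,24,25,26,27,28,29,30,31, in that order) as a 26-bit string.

s1: b1⊕b3⊕b5⊕b7⊕b9⊕b11⊕b13⊕b15⊕b17⊕b19⊕b21⊕b23⊕b25⊕b27⊕b29⊕b31 = 0⊕1⊕0⊕0⊕0⊕0⊕0⊕1⊕0⊕1⊕0⊕0⊕0⊕0⊕0⊕0 = 1
s2: b2⊕b3⊕b6⊕b7⊕b10⊕b11⊕b14⊕b15⊕b18⊕b19⊕b22⊕b23⊕b26⊕b27⊕b30⊕b31 = 0⊕1⊕0⊕0⊕0⊕0⊕1⊕1⊕0⊕1⊕0⊕0⊕0⊕0⊕1⊕0 = 1
s4: b4⊕b5⊕b6⊕b7⊕b12⊕b13⊕b14⊕b15⊕b20⊕b21⊕b22⊕b23⊕b28⊕b29⊕b30⊕b31 = 0⊕0⊕0⊕0⊕1⊕0⊕1⊕1⊕0⊕0⊕0⊕0⊕1⊕0⊕1⊕0 = 1
s8: b8⊕b9⊕b10⊕b11⊕b12⊕b13⊕b14⊕b15⊕b24⊕b25⊕b26⊕b27⊕b28⊕b29⊕b30⊕b31 = 1⊕0⊕0⊕0⊕1⊕0⊕1⊕1⊕0⊕0⊕0⊕0⊕1⊕0⊕1⊕0 = 0
s16: b16⊕b17⊕b18⊕b19⊕b20⊕b21⊕b22⊕b23⊕b24⊕b25⊕b26⊕b27⊕b28⊕b29⊕b30⊕b31 = 0⊕0⊕0⊕1⊕0⊕0⊕0⊕0⊕0⊕0⊕0⊕0⊕1⊕0⊕1⊕0 = 1
Syndrome (s16...s1) = 10111 → position 23.
Flip bit 23: corrected codeword = 0010000100010110001000100001010
Data bits at positions 3,5,6,7,9,10,11,12,13,14,15,17,18,19,20,21,22,23,24,25,26,27,28,29,30,31: 10000001011001000100001010

10000001011001000100001010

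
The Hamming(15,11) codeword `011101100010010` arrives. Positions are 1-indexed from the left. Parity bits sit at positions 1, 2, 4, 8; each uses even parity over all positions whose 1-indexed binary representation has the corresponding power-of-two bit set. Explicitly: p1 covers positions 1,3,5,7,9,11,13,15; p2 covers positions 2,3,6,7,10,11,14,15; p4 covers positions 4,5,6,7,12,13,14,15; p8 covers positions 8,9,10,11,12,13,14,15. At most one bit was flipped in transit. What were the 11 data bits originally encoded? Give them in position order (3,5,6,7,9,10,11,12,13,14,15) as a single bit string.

s1: b1⊕b3⊕b5⊕b7⊕b9⊕b11⊕b13⊕b15 = 0⊕1⊕0⊕1⊕0⊕1⊕0⊕0 = 1
s2: b2⊕b3⊕b6⊕b7⊕b10⊕b11⊕b14⊕b15 = 1⊕1⊕1⊕1⊕0⊕1⊕1⊕0 = 0
s4: b4⊕b5⊕b6⊕b7⊕b12⊕b13⊕b14⊕b15 = 1⊕0⊕1⊕1⊕0⊕0⊕1⊕0 = 0
s8: b8⊕b9⊕b10⊕b11⊕b12⊕b13⊕b14⊕b15 = 0⊕0⊕0⊕1⊕0⊕0⊕1⊕0 = 0
Syndrome (s8...s1) = 0001 → position 1.
Flip bit 1: corrected codeword = 111101100010010
Data bits at positions 3,5,6,7,9,10,11,12,13,14,15: 10110010010

10110010010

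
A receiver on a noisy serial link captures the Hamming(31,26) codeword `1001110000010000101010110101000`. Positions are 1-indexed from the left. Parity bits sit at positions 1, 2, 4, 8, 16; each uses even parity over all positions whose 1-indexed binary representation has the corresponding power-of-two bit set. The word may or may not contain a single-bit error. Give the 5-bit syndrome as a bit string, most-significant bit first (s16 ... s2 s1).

10100

s1: b1⊕b3⊕b5⊕b7⊕b9⊕b11⊕b13⊕b15⊕b17⊕b19⊕b21⊕b23⊕b25⊕b27⊕b29⊕b31 = 1⊕0⊕1⊕0⊕0⊕0⊕0⊕0⊕1⊕1⊕1⊕1⊕0⊕0⊕0⊕0 = 0
s2: b2⊕b3⊕b6⊕b7⊕b10⊕b11⊕b14⊕b15⊕b18⊕b19⊕b22⊕b23⊕b26⊕b27⊕b30⊕b31 = 0⊕0⊕1⊕0⊕0⊕0⊕0⊕0⊕0⊕1⊕0⊕1⊕1⊕0⊕0⊕0 = 0
s4: b4⊕b5⊕b6⊕b7⊕b12⊕b13⊕b14⊕b15⊕b20⊕b21⊕b22⊕b23⊕b28⊕b29⊕b30⊕b31 = 1⊕1⊕1⊕0⊕1⊕0⊕0⊕0⊕0⊕1⊕0⊕1⊕1⊕0⊕0⊕0 = 1
s8: b8⊕b9⊕b10⊕b11⊕b12⊕b13⊕b14⊕b15⊕b24⊕b25⊕b26⊕b27⊕b28⊕b29⊕b30⊕b31 = 0⊕0⊕0⊕0⊕1⊕0⊕0⊕0⊕1⊕0⊕1⊕0⊕1⊕0⊕0⊕0 = 0
s16: b16⊕b17⊕b18⊕b19⊕b20⊕b21⊕b22⊕b23⊕b24⊕b25⊕b26⊕b27⊕b28⊕b29⊕b30⊕b31 = 0⊕1⊕0⊕1⊕0⊕1⊕0⊕1⊕1⊕0⊕1⊕0⊕1⊕0⊕0⊕0 = 1
Syndrome (s16...s1) = 10100 → position 20.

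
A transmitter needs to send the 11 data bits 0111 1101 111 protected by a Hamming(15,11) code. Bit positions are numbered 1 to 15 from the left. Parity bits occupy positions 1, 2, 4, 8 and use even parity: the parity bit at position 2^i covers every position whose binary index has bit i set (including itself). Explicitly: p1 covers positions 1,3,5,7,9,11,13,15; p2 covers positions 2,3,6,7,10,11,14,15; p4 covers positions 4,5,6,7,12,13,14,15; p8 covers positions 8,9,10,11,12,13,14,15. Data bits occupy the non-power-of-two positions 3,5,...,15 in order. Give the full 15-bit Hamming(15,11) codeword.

Place data bits at non-power-of-two positions: b3=0, b5=1, b6=1, b7=1, b9=1, b10=1, b11=0, b12=1, b13=1, b14=1, b15=1.
p1 = XOR of data positions {3,5,7,9,11,13,15} = 0⊕1⊕1⊕1⊕0⊕1⊕1 = 1
p2 = XOR of data positions {3,6,7,10,11,14,15} = 0⊕1⊕1⊕1⊕0⊕1⊕1 = 1
p4 = XOR of data positions {5,6,7,12,13,14,15} = 1⊕1⊕1⊕1⊕1⊕1⊕1 = 1
p8 = XOR of data positions {9,10,11,12,13,14,15} = 1⊕1⊕0⊕1⊕1⊕1⊕1 = 0
Codeword b1..b15 = 110111101101111

110111101101111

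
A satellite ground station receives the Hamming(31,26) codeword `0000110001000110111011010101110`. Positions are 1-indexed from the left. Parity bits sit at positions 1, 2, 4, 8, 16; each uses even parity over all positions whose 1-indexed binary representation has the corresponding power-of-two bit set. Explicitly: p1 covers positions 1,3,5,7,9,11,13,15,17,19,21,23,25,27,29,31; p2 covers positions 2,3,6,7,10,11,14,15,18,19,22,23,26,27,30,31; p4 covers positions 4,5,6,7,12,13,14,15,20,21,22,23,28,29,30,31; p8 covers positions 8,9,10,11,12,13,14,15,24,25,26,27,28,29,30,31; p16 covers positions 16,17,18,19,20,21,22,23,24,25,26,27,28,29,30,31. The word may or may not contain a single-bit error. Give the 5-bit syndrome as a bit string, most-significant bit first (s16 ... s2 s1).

00110

s1: b1⊕b3⊕b5⊕b7⊕b9⊕b11⊕b13⊕b15⊕b17⊕b19⊕b21⊕b23⊕b25⊕b27⊕b29⊕b31 = 0⊕0⊕1⊕0⊕0⊕0⊕0⊕1⊕1⊕1⊕1⊕0⊕0⊕0⊕1⊕0 = 0
s2: b2⊕b3⊕b6⊕b7⊕b10⊕b11⊕b14⊕b15⊕b18⊕b19⊕b22⊕b23⊕b26⊕b27⊕b30⊕b31 = 0⊕0⊕1⊕0⊕1⊕0⊕1⊕1⊕1⊕1⊕1⊕0⊕1⊕0⊕1⊕0 = 1
s4: b4⊕b5⊕b6⊕b7⊕b12⊕b13⊕b14⊕b15⊕b20⊕b21⊕b22⊕b23⊕b28⊕b29⊕b30⊕b31 = 0⊕1⊕1⊕0⊕0⊕0⊕1⊕1⊕0⊕1⊕1⊕0⊕1⊕1⊕1⊕0 = 1
s8: b8⊕b9⊕b10⊕b11⊕b12⊕b13⊕b14⊕b15⊕b24⊕b25⊕b26⊕b27⊕b28⊕b29⊕b30⊕b31 = 0⊕0⊕1⊕0⊕0⊕0⊕1⊕1⊕1⊕0⊕1⊕0⊕1⊕1⊕1⊕0 = 0
s16: b16⊕b17⊕b18⊕b19⊕b20⊕b21⊕b22⊕b23⊕b24⊕b25⊕b26⊕b27⊕b28⊕b29⊕b30⊕b31 = 0⊕1⊕1⊕1⊕0⊕1⊕1⊕0⊕1⊕0⊕1⊕0⊕1⊕1⊕1⊕0 = 0
Syndrome (s16...s1) = 00110 → position 6.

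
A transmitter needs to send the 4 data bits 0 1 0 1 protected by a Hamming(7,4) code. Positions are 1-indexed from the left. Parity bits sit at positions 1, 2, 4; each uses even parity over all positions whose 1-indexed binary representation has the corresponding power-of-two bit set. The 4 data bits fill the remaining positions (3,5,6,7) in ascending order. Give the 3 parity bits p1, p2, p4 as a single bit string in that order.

010

Place data bits at non-power-of-two positions: b3=0, b5=1, b6=0, b7=1.
p1 = XOR of data positions {3,5,7} = 0⊕1⊕1 = 0
p2 = XOR of data positions {3,6,7} = 0⊕0⊕1 = 1
p4 = XOR of data positions {5,6,7} = 1⊕0⊕1 = 0
Parity bits p1,p2,p4 = 010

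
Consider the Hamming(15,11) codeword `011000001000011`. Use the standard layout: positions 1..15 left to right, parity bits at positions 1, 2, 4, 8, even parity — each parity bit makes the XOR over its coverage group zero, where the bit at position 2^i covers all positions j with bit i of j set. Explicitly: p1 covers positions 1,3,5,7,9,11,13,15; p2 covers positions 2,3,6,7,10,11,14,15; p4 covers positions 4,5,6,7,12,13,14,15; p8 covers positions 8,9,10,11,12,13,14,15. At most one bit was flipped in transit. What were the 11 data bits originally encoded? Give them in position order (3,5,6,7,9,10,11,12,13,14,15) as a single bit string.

10000000011

s1: b1⊕b3⊕b5⊕b7⊕b9⊕b11⊕b13⊕b15 = 0⊕1⊕0⊕0⊕1⊕0⊕0⊕1 = 1
s2: b2⊕b3⊕b6⊕b7⊕b10⊕b11⊕b14⊕b15 = 1⊕1⊕0⊕0⊕0⊕0⊕1⊕1 = 0
s4: b4⊕b5⊕b6⊕b7⊕b12⊕b13⊕b14⊕b15 = 0⊕0⊕0⊕0⊕0⊕0⊕1⊕1 = 0
s8: b8⊕b9⊕b10⊕b11⊕b12⊕b13⊕b14⊕b15 = 0⊕1⊕0⊕0⊕0⊕0⊕1⊕1 = 1
Syndrome (s8...s1) = 1001 → position 9.
Flip bit 9: corrected codeword = 011000000000011
Data bits at positions 3,5,6,7,9,10,11,12,13,14,15: 10000000011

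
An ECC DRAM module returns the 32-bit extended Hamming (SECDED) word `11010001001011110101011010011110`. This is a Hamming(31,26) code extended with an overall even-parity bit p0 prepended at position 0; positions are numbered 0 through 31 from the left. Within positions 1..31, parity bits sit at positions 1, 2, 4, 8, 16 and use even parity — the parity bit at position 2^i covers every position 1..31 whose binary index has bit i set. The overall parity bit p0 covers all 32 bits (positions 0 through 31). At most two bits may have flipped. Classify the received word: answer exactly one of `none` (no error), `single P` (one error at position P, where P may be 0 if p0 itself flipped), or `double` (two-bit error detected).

s1: b1⊕b3⊕b5⊕b7⊕b9⊕b11⊕b13⊕b15⊕b17⊕b19⊕b21⊕b23⊕b25⊕b27⊕b29⊕b31 = 1⊕1⊕0⊕1⊕0⊕0⊕1⊕1⊕1⊕1⊕1⊕0⊕0⊕1⊕1⊕0 = 0
s2: b2⊕b3⊕b6⊕b7⊕b10⊕b11⊕b14⊕b15⊕b18⊕b19⊕b22⊕b23⊕b26⊕b27⊕b30⊕b31 = 0⊕1⊕0⊕1⊕1⊕0⊕1⊕1⊕0⊕1⊕1⊕0⊕0⊕1⊕1⊕0 = 1
s4: b4⊕b5⊕b6⊕b7⊕b12⊕b13⊕b14⊕b15⊕b20⊕b21⊕b22⊕b23⊕b28⊕b29⊕b30⊕b31 = 0⊕0⊕0⊕1⊕1⊕1⊕1⊕1⊕0⊕1⊕1⊕0⊕1⊕1⊕1⊕0 = 0
s8: b8⊕b9⊕b10⊕b11⊕b12⊕b13⊕b14⊕b15⊕b24⊕b25⊕b26⊕b27⊕b28⊕b29⊕b30⊕b31 = 0⊕0⊕1⊕0⊕1⊕1⊕1⊕1⊕1⊕0⊕0⊕1⊕1⊕1⊕1⊕0 = 0
s16: b16⊕b17⊕b18⊕b19⊕b20⊕b21⊕b22⊕b23⊕b24⊕b25⊕b26⊕b27⊕b28⊕b29⊕b30⊕b31 = 0⊕1⊕0⊕1⊕0⊕1⊕1⊕0⊕1⊕0⊕0⊕1⊕1⊕1⊕1⊕0 = 1
Syndrome (s16...s1) = 10010 → position 18.
Overall parity (XOR of all 32 bits, including p0): 1⊕1⊕0⊕1⊕0⊕0⊕0⊕1⊕0⊕0⊕1⊕0⊕1⊕1⊕1⊕1⊕0⊕1⊕0⊕1⊕0⊕1⊕1⊕0⊕1⊕0⊕0⊕1⊕1⊕1⊕1⊕0 = 0
Overall=0, syndrome position=18 → double-bit error detected (uncorrectable).

double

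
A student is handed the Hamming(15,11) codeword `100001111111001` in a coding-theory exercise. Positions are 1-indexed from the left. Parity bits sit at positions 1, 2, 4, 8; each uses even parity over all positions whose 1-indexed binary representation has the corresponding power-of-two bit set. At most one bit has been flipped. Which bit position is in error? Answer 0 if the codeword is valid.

s1: b1⊕b3⊕b5⊕b7⊕b9⊕b11⊕b13⊕b15 = 1⊕0⊕0⊕1⊕1⊕1⊕0⊕1 = 1
s2: b2⊕b3⊕b6⊕b7⊕b10⊕b11⊕b14⊕b15 = 0⊕0⊕1⊕1⊕1⊕1⊕0⊕1 = 1
s4: b4⊕b5⊕b6⊕b7⊕b12⊕b13⊕b14⊕b15 = 0⊕0⊕1⊕1⊕1⊕0⊕0⊕1 = 0
s8: b8⊕b9⊕b10⊕b11⊕b12⊕b13⊕b14⊕b15 = 1⊕1⊕1⊕1⊕1⊕0⊕0⊕1 = 0
Syndrome (s8...s1) = 0011 → position 3.

3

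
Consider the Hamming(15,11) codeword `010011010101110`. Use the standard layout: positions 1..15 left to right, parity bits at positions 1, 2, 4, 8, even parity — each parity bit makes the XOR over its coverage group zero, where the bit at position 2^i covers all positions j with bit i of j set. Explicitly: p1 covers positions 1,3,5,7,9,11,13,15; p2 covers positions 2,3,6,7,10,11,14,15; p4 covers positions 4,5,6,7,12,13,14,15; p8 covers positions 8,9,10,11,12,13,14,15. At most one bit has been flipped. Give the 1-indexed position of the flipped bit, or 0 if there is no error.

12

s1: b1⊕b3⊕b5⊕b7⊕b9⊕b11⊕b13⊕b15 = 0⊕0⊕1⊕0⊕0⊕0⊕1⊕0 = 0
s2: b2⊕b3⊕b6⊕b7⊕b10⊕b11⊕b14⊕b15 = 1⊕0⊕1⊕0⊕1⊕0⊕1⊕0 = 0
s4: b4⊕b5⊕b6⊕b7⊕b12⊕b13⊕b14⊕b15 = 0⊕1⊕1⊕0⊕1⊕1⊕1⊕0 = 1
s8: b8⊕b9⊕b10⊕b11⊕b12⊕b13⊕b14⊕b15 = 1⊕0⊕1⊕0⊕1⊕1⊕1⊕0 = 1
Syndrome (s8...s1) = 1100 → position 12.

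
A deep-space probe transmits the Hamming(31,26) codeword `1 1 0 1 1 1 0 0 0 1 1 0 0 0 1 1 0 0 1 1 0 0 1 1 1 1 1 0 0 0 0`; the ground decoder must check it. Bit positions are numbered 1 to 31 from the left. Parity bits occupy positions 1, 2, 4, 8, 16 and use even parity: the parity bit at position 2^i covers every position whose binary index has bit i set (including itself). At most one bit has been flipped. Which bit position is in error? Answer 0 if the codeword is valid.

s1: b1⊕b3⊕b5⊕b7⊕b9⊕b11⊕b13⊕b15⊕b17⊕b19⊕b21⊕b23⊕b25⊕b27⊕b29⊕b31 = 1⊕0⊕1⊕0⊕0⊕1⊕0⊕1⊕0⊕1⊕0⊕1⊕1⊕1⊕0⊕0 = 0
s2: b2⊕b3⊕b6⊕b7⊕b10⊕b11⊕b14⊕b15⊕b18⊕b19⊕b22⊕b23⊕b26⊕b27⊕b30⊕b31 = 1⊕0⊕1⊕0⊕1⊕1⊕0⊕1⊕0⊕1⊕0⊕1⊕1⊕1⊕0⊕0 = 1
s4: b4⊕b5⊕b6⊕b7⊕b12⊕b13⊕b14⊕b15⊕b20⊕b21⊕b22⊕b23⊕b28⊕b29⊕b30⊕b31 = 1⊕1⊕1⊕0⊕0⊕0⊕0⊕1⊕1⊕0⊕0⊕1⊕0⊕0⊕0⊕0 = 0
s8: b8⊕b9⊕b10⊕b11⊕b12⊕b13⊕b14⊕b15⊕b24⊕b25⊕b26⊕b27⊕b28⊕b29⊕b30⊕b31 = 0⊕0⊕1⊕1⊕0⊕0⊕0⊕1⊕1⊕1⊕1⊕1⊕0⊕0⊕0⊕0 = 1
s16: b16⊕b17⊕b18⊕b19⊕b20⊕b21⊕b22⊕b23⊕b24⊕b25⊕b26⊕b27⊕b28⊕b29⊕b30⊕b31 = 1⊕0⊕0⊕1⊕1⊕0⊕0⊕1⊕1⊕1⊕1⊕1⊕0⊕0⊕0⊕0 = 0
Syndrome (s16...s1) = 01010 → position 10.

10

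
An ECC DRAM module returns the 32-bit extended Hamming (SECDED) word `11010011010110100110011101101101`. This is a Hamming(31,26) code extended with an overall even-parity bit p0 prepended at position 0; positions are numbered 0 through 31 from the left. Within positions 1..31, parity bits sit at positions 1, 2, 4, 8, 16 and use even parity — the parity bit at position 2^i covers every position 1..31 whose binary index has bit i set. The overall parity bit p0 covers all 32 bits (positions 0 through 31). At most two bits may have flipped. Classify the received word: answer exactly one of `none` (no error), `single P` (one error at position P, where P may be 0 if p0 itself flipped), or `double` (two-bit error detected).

single 9

s1: b1⊕b3⊕b5⊕b7⊕b9⊕b11⊕b13⊕b15⊕b17⊕b19⊕b21⊕b23⊕b25⊕b27⊕b29⊕b31 = 1⊕1⊕0⊕1⊕1⊕1⊕0⊕0⊕1⊕0⊕1⊕1⊕1⊕0⊕1⊕1 = 1
s2: b2⊕b3⊕b6⊕b7⊕b10⊕b11⊕b14⊕b15⊕b18⊕b19⊕b22⊕b23⊕b26⊕b27⊕b30⊕b31 = 0⊕1⊕1⊕1⊕0⊕1⊕1⊕0⊕1⊕0⊕1⊕1⊕1⊕0⊕0⊕1 = 0
s4: b4⊕b5⊕b6⊕b7⊕b12⊕b13⊕b14⊕b15⊕b20⊕b21⊕b22⊕b23⊕b28⊕b29⊕b30⊕b31 = 0⊕0⊕1⊕1⊕1⊕0⊕1⊕0⊕0⊕1⊕1⊕1⊕1⊕1⊕0⊕1 = 0
s8: b8⊕b9⊕b10⊕b11⊕b12⊕b13⊕b14⊕b15⊕b24⊕b25⊕b26⊕b27⊕b28⊕b29⊕b30⊕b31 = 0⊕1⊕0⊕1⊕1⊕0⊕1⊕0⊕0⊕1⊕1⊕0⊕1⊕1⊕0⊕1 = 1
s16: b16⊕b17⊕b18⊕b19⊕b20⊕b21⊕b22⊕b23⊕b24⊕b25⊕b26⊕b27⊕b28⊕b29⊕b30⊕b31 = 0⊕1⊕1⊕0⊕0⊕1⊕1⊕1⊕0⊕1⊕1⊕0⊕1⊕1⊕0⊕1 = 0
Syndrome (s16...s1) = 01001 → position 9.
Overall parity (XOR of all 32 bits, including p0): 1⊕1⊕0⊕1⊕0⊕0⊕1⊕1⊕0⊕1⊕0⊕1⊕1⊕0⊕1⊕0⊕0⊕1⊕1⊕0⊕0⊕1⊕1⊕1⊕0⊕1⊕1⊕0⊕1⊕1⊕0⊕1 = 1
Overall=1, syndrome position=9 → single-bit error at position 9.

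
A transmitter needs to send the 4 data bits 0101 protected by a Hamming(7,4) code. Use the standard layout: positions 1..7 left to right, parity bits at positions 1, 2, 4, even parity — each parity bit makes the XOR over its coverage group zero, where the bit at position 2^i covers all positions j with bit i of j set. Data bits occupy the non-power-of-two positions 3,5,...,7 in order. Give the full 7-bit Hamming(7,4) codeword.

0100101

Place data bits at non-power-of-two positions: b3=0, b5=1, b6=0, b7=1.
p1 = XOR of data positions {3,5,7} = 0⊕1⊕1 = 0
p2 = XOR of data positions {3,6,7} = 0⊕0⊕1 = 1
p4 = XOR of data positions {5,6,7} = 1⊕0⊕1 = 0
Codeword b1..b7 = 0100101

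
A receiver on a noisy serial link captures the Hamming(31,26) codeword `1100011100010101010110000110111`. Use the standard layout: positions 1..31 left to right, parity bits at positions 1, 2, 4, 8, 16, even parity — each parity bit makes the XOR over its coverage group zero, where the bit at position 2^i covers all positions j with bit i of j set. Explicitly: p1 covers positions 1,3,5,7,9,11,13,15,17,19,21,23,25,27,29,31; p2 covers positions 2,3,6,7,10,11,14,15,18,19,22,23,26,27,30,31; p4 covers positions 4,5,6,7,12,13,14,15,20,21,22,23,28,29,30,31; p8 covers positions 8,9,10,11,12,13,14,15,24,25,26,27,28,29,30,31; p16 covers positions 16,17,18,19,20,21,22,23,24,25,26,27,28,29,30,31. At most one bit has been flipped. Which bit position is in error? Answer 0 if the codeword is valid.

s1: b1⊕b3⊕b5⊕b7⊕b9⊕b11⊕b13⊕b15⊕b17⊕b19⊕b21⊕b23⊕b25⊕b27⊕b29⊕b31 = 1⊕0⊕0⊕1⊕0⊕0⊕0⊕0⊕0⊕0⊕1⊕0⊕0⊕1⊕1⊕1 = 0
s2: b2⊕b3⊕b6⊕b7⊕b10⊕b11⊕b14⊕b15⊕b18⊕b19⊕b22⊕b23⊕b26⊕b27⊕b30⊕b31 = 1⊕0⊕1⊕1⊕0⊕0⊕1⊕0⊕1⊕0⊕0⊕0⊕1⊕1⊕1⊕1 = 1
s4: b4⊕b5⊕b6⊕b7⊕b12⊕b13⊕b14⊕b15⊕b20⊕b21⊕b22⊕b23⊕b28⊕b29⊕b30⊕b31 = 0⊕0⊕1⊕1⊕1⊕0⊕1⊕0⊕1⊕1⊕0⊕0⊕0⊕1⊕1⊕1 = 1
s8: b8⊕b9⊕b10⊕b11⊕b12⊕b13⊕b14⊕b15⊕b24⊕b25⊕b26⊕b27⊕b28⊕b29⊕b30⊕b31 = 1⊕0⊕0⊕0⊕1⊕0⊕1⊕0⊕0⊕0⊕1⊕1⊕0⊕1⊕1⊕1 = 0
s16: b16⊕b17⊕b18⊕b19⊕b20⊕b21⊕b22⊕b23⊕b24⊕b25⊕b26⊕b27⊕b28⊕b29⊕b30⊕b31 = 1⊕0⊕1⊕0⊕1⊕1⊕0⊕0⊕0⊕0⊕1⊕1⊕0⊕1⊕1⊕1 = 1
Syndrome (s16...s1) = 10110 → position 22.

22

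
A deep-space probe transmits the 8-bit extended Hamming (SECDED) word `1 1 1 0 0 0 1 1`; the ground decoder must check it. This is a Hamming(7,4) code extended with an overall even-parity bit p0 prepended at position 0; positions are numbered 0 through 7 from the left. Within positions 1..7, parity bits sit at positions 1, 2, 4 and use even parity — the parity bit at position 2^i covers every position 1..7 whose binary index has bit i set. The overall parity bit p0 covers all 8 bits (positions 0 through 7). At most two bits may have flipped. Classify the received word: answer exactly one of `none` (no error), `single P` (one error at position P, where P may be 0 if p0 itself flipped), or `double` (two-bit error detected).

s1: b1⊕b3⊕b5⊕b7 = 1⊕0⊕0⊕1 = 0
s2: b2⊕b3⊕b6⊕b7 = 1⊕0⊕1⊕1 = 1
s4: b4⊕b5⊕b6⊕b7 = 0⊕0⊕1⊕1 = 0
Syndrome (s4...s1) = 010 → position 2.
Overall parity (XOR of all 8 bits, including p0): 1⊕1⊕1⊕0⊕0⊕0⊕1⊕1 = 1
Overall=1, syndrome position=2 → single-bit error at position 2.

single 2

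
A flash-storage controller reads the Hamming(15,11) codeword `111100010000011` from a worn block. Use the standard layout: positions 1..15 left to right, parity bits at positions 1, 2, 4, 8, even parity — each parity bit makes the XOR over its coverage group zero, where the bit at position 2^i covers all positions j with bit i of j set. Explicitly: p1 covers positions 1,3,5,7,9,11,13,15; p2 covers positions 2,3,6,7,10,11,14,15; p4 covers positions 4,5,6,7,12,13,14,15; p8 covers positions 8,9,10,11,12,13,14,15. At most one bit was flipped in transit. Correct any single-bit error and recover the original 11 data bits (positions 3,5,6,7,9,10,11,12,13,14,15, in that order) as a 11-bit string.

10000000111

s1: b1⊕b3⊕b5⊕b7⊕b9⊕b11⊕b13⊕b15 = 1⊕1⊕0⊕0⊕0⊕0⊕0⊕1 = 1
s2: b2⊕b3⊕b6⊕b7⊕b10⊕b11⊕b14⊕b15 = 1⊕1⊕0⊕0⊕0⊕0⊕1⊕1 = 0
s4: b4⊕b5⊕b6⊕b7⊕b12⊕b13⊕b14⊕b15 = 1⊕0⊕0⊕0⊕0⊕0⊕1⊕1 = 1
s8: b8⊕b9⊕b10⊕b11⊕b12⊕b13⊕b14⊕b15 = 1⊕0⊕0⊕0⊕0⊕0⊕1⊕1 = 1
Syndrome (s8...s1) = 1101 → position 13.
Flip bit 13: corrected codeword = 111100010000111
Data bits at positions 3,5,6,7,9,10,11,12,13,14,15: 10000000111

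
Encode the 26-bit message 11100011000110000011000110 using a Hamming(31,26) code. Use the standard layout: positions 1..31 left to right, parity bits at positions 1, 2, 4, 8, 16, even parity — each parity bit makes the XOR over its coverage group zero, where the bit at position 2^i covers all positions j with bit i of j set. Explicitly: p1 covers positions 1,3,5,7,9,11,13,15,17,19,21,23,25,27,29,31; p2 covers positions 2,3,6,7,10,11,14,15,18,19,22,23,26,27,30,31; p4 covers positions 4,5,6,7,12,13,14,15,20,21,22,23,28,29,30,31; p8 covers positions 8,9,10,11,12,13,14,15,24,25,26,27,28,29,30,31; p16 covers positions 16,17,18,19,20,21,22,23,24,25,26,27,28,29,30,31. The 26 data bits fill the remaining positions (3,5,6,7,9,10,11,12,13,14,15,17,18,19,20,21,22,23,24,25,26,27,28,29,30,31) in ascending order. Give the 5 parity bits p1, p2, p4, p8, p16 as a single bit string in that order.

Place data bits at non-power-of-two positions: b3=1, b5=1, b6=1, b7=0, b9=0, b10=0, b11=1, b12=1, b13=0, b14=0, b15=0, b17=1, b18=1, b19=0, b20=0, b21=0, b22=0, b23=0, b24=1, b25=1, b26=0, b27=0, b28=0, b29=1, b30=1, b31=0.
p1 = XOR of data positions {3,5,7,9,11,13,15,17,19,21,23,25,27,29,31} = 1⊕1⊕0⊕0⊕1⊕0⊕0⊕1⊕0⊕0⊕0⊕1⊕0⊕1⊕0 = 0
p2 = XOR of data positions {3,6,7,10,11,14,15,18,19,22,23,26,27,30,31} = 1⊕1⊕0⊕0⊕1⊕0⊕0⊕1⊕0⊕0⊕0⊕0⊕0⊕1⊕0 = 1
p4 = XOR of data positions {5,6,7,12,13,14,15,20,21,22,23,28,29,30,31} = 1⊕1⊕0⊕1⊕0⊕0⊕0⊕0⊕0⊕0⊕0⊕0⊕1⊕1⊕0 = 1
p8 = XOR of data positions {9,10,11,12,13,14,15,24,25,26,27,28,29,30,31} = 0⊕0⊕1⊕1⊕0⊕0⊕0⊕1⊕1⊕0⊕0⊕0⊕1⊕1⊕0 = 0
p16 = XOR of data positions {17,18,19,20,21,22,23,24,25,26,27,28,29,30,31} = 1⊕1⊕0⊕0⊕0⊕0⊕0⊕1⊕1⊕0⊕0⊕0⊕1⊕1⊕0 = 0
Parity bits p1,p2,p4,p8,p16 = 01100

01100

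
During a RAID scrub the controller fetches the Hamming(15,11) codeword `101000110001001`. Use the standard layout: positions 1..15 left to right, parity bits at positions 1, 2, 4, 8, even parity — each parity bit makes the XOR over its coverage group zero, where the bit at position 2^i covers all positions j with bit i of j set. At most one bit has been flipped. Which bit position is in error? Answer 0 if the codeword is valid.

s1: b1⊕b3⊕b5⊕b7⊕b9⊕b11⊕b13⊕b15 = 1⊕1⊕0⊕1⊕0⊕0⊕0⊕1 = 0
s2: b2⊕b3⊕b6⊕b7⊕b10⊕b11⊕b14⊕b15 = 0⊕1⊕0⊕1⊕0⊕0⊕0⊕1 = 1
s4: b4⊕b5⊕b6⊕b7⊕b12⊕b13⊕b14⊕b15 = 0⊕0⊕0⊕1⊕1⊕0⊕0⊕1 = 1
s8: b8⊕b9⊕b10⊕b11⊕b12⊕b13⊕b14⊕b15 = 1⊕0⊕0⊕0⊕1⊕0⊕0⊕1 = 1
Syndrome (s8...s1) = 1110 → position 14.

14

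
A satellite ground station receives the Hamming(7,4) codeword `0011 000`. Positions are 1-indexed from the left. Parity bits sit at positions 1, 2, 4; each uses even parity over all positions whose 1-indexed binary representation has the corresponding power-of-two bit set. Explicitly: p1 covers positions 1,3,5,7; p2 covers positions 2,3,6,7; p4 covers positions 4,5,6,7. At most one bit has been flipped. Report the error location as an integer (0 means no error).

7

s1: b1⊕b3⊕b5⊕b7 = 0⊕1⊕0⊕0 = 1
s2: b2⊕b3⊕b6⊕b7 = 0⊕1⊕0⊕0 = 1
s4: b4⊕b5⊕b6⊕b7 = 1⊕0⊕0⊕0 = 1
Syndrome (s4...s1) = 111 → position 7.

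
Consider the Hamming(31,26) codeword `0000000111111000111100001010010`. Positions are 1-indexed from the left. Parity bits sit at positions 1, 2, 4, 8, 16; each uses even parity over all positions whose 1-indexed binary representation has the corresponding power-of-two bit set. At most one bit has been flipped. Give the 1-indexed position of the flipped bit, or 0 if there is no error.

s1: b1⊕b3⊕b5⊕b7⊕b9⊕b11⊕b13⊕b15⊕b17⊕b19⊕b21⊕b23⊕b25⊕b27⊕b29⊕b31 = 0⊕0⊕0⊕0⊕1⊕1⊕1⊕0⊕1⊕1⊕0⊕0⊕1⊕1⊕0⊕0 = 1
s2: b2⊕b3⊕b6⊕b7⊕b10⊕b11⊕b14⊕b15⊕b18⊕b19⊕b22⊕b23⊕b26⊕b27⊕b30⊕b31 = 0⊕0⊕0⊕0⊕1⊕1⊕0⊕0⊕1⊕1⊕0⊕0⊕0⊕1⊕1⊕0 = 0
s4: b4⊕b5⊕b6⊕b7⊕b12⊕b13⊕b14⊕b15⊕b20⊕b21⊕b22⊕b23⊕b28⊕b29⊕b30⊕b31 = 0⊕0⊕0⊕0⊕1⊕1⊕0⊕0⊕1⊕0⊕0⊕0⊕0⊕0⊕1⊕0 = 0
s8: b8⊕b9⊕b10⊕b11⊕b12⊕b13⊕b14⊕b15⊕b24⊕b25⊕b26⊕b27⊕b28⊕b29⊕b30⊕b31 = 1⊕1⊕1⊕1⊕1⊕1⊕0⊕0⊕0⊕1⊕0⊕1⊕0⊕0⊕1⊕0 = 1
s16: b16⊕b17⊕b18⊕b19⊕b20⊕b21⊕b22⊕b23⊕b24⊕b25⊕b26⊕b27⊕b28⊕b29⊕b30⊕b31 = 0⊕1⊕1⊕1⊕1⊕0⊕0⊕0⊕0⊕1⊕0⊕1⊕0⊕0⊕1⊕0 = 1
Syndrome (s16...s1) = 11001 → position 25.

25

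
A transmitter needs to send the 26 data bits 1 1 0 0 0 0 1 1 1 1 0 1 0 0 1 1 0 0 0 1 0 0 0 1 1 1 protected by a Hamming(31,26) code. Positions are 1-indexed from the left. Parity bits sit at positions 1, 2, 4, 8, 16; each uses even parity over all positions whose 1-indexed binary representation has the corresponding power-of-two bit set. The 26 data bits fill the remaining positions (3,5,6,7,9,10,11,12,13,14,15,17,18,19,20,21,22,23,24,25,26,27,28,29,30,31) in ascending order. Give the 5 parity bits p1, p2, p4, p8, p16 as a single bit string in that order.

11101

Place data bits at non-power-of-two positions: b3=1, b5=1, b6=0, b7=0, b9=0, b10=0, b11=1, b12=1, b13=1, b14=1, b15=0, b17=1, b18=0, b19=0, b20=1, b21=1, b22=0, b23=0, b24=0, b25=1, b26=0, b27=0, b28=0, b29=1, b30=1, b31=1.
p1 = XOR of data positions {3,5,7,9,11,13,15,17,19,21,23,25,27,29,31} = 1⊕1⊕0⊕0⊕1⊕1⊕0⊕1⊕0⊕1⊕0⊕1⊕0⊕1⊕1 = 1
p2 = XOR of data positions {3,6,7,10,11,14,15,18,19,22,23,26,27,30,31} = 1⊕0⊕0⊕0⊕1⊕1⊕0⊕0⊕0⊕0⊕0⊕0⊕0⊕1⊕1 = 1
p4 = XOR of data positions {5,6,7,12,13,14,15,20,21,22,23,28,29,30,31} = 1⊕0⊕0⊕1⊕1⊕1⊕0⊕1⊕1⊕0⊕0⊕0⊕1⊕1⊕1 = 1
p8 = XOR of data positions {9,10,11,12,13,14,15,24,25,26,27,28,29,30,31} = 0⊕0⊕1⊕1⊕1⊕1⊕0⊕0⊕1⊕0⊕0⊕0⊕1⊕1⊕1 = 0
p16 = XOR of data positions {17,18,19,20,21,22,23,24,25,26,27,28,29,30,31} = 1⊕0⊕0⊕1⊕1⊕0⊕0⊕0⊕1⊕0⊕0⊕0⊕1⊕1⊕1 = 1
Parity bits p1,p2,p4,p8,p16 = 11101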